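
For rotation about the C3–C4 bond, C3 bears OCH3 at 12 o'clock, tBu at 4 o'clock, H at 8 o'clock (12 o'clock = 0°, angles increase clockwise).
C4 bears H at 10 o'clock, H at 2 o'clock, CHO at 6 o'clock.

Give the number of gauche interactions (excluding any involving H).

Non-H gauche pairs: tBu(120°)/CHO(180°) — 1 interaction.

1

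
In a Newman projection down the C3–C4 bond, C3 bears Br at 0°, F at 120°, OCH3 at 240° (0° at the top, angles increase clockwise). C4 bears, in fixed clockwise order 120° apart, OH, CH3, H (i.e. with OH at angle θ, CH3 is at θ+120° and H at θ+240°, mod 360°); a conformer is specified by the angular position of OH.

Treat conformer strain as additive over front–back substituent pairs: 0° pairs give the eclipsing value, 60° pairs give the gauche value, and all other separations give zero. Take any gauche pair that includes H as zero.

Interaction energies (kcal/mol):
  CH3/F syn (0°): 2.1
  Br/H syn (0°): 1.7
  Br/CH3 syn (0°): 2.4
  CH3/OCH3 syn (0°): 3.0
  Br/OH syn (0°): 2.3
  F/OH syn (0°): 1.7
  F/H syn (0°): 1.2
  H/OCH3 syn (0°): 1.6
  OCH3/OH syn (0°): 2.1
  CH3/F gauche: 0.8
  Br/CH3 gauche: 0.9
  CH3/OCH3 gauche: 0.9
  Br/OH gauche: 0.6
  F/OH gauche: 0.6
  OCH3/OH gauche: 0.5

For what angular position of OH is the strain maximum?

OH at 0° is eclipsed. Br at 0° is eclipsed with OH at 0° (2.3); F at 120° is eclipsed with CH3 at 120° (2.1); OCH3 at 240° is eclipsed with H at 240° (1.6). Total 6.0 kcal/mol.
OH at 60° is staggered. Br at 0° is gauche with OH at 60° (0.6); F at 120° is gauche with OH at 60° (0.6); F at 120° is gauche with CH3 at 180° (0.8); OCH3 at 240° is gauche with CH3 at 180° (0.9). Total 2.9 kcal/mol.
OH at 120° is eclipsed. Br at 0° is eclipsed with H at 0° (1.7); F at 120° is eclipsed with OH at 120° (1.7); OCH3 at 240° is eclipsed with CH3 at 240° (3.0). Total 6.4 kcal/mol.
OH at 180° is staggered. Br at 0° is gauche with CH3 at 300° (0.9); F at 120° is gauche with OH at 180° (0.6); OCH3 at 240° is gauche with OH at 180° (0.5); OCH3 at 240° is gauche with CH3 at 300° (0.9). Total 2.9 kcal/mol.
OH at 240° is eclipsed. Br at 0° is eclipsed with CH3 at 0° (2.4); F at 120° is eclipsed with H at 120° (1.2); OCH3 at 240° is eclipsed with OH at 240° (2.1). Total 5.7 kcal/mol.
OH at 300° is staggered. Br at 0° is gauche with OH at 300° (0.6); Br at 0° is gauche with CH3 at 60° (0.9); F at 120° is gauche with CH3 at 60° (0.8); OCH3 at 240° is gauche with OH at 300° (0.5). Total 2.8 kcal/mol.
The maximum (6.4 kcal/mol) occurs with OH at 120°.

120°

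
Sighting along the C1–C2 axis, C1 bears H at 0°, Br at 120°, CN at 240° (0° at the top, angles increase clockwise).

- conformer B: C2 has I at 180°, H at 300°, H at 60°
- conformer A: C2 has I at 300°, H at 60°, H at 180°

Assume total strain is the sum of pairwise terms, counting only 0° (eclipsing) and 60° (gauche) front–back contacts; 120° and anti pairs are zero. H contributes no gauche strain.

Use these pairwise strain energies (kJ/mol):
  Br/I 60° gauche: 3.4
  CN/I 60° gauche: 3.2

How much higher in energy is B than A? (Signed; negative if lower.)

+3.4 kJ/mol

B (staggered): Br–I gauche, CN–I gauche; 3.4 + 3.2 = 6.6 kJ/mol.
A (staggered): CN–I gauche; 3.2 = 3.2 kJ/mol.
E(B) − E(A) = 6.6 − 3.2 = +3.4 kJ/mol.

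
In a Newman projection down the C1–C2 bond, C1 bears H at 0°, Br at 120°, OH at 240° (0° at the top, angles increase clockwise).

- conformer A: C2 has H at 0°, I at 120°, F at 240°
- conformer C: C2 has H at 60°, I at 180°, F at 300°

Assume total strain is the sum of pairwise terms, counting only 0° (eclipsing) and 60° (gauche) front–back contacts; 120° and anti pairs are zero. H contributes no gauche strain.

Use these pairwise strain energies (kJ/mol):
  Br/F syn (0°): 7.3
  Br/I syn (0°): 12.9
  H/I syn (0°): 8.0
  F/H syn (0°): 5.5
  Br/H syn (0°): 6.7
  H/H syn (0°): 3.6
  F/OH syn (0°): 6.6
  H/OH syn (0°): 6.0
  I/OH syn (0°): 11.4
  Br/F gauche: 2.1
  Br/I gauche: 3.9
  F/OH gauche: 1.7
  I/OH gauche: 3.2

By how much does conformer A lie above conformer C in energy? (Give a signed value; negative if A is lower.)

+14.3 kJ/mol

A (eclipsed): H–H eclipsed, Br–I eclipsed, OH–F eclipsed; 3.6 + 12.9 + 6.6 = 23.1 kJ/mol.
C (staggered): Br–I gauche, OH–I gauche, OH–F gauche; 3.9 + 3.2 + 1.7 = 8.8 kJ/mol.
E(A) − E(C) = 23.1 − 8.8 = +14.3 kJ/mol.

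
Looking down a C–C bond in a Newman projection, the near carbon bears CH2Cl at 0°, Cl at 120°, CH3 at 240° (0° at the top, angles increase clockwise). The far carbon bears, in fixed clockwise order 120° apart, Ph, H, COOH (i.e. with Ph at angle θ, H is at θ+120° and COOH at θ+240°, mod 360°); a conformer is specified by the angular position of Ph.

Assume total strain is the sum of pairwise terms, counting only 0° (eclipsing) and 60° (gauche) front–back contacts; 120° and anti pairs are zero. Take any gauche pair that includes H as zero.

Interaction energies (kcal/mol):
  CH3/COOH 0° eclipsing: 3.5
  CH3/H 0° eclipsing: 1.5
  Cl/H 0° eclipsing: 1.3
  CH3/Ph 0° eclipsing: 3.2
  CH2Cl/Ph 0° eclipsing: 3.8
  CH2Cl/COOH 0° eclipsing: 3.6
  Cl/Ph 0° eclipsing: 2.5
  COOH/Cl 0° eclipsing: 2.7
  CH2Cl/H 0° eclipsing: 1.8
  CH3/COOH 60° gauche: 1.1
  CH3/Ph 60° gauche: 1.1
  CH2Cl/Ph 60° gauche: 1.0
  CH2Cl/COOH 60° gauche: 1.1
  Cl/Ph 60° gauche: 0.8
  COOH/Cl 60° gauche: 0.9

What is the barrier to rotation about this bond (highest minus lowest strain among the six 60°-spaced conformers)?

Ph at 0° (eclipsed): CH2Cl(0°)/Ph(0°) eclipsed 3.8; Cl(120°)/H(120°) eclipsed 1.3; CH3(240°)/COOH(240°) eclipsed 3.5 → 8.6 kcal/mol.
Ph at 60° (staggered): CH2Cl(0°)/Ph(60°) gauche 1.0; CH2Cl(0°)/COOH(300°) gauche 1.1; Cl(120°)/Ph(60°) gauche 0.8; CH3(240°)/COOH(300°) gauche 1.1 → 4.0 kcal/mol.
Ph at 120° (eclipsed): CH2Cl(0°)/COOH(0°) eclipsed 3.6; Cl(120°)/Ph(120°) eclipsed 2.5; CH3(240°)/H(240°) eclipsed 1.5 → 7.6 kcal/mol.
Ph at 180° (staggered): CH2Cl(0°)/COOH(60°) gauche 1.1; Cl(120°)/Ph(180°) gauche 0.8; Cl(120°)/COOH(60°) gauche 0.9; CH3(240°)/Ph(180°) gauche 1.1 → 3.9 kcal/mol.
Ph at 240° (eclipsed): CH2Cl(0°)/H(0°) eclipsed 1.8; Cl(120°)/COOH(120°) eclipsed 2.7; CH3(240°)/Ph(240°) eclipsed 3.2 → 7.7 kcal/mol.
Ph at 300° (staggered): CH2Cl(0°)/Ph(300°) gauche 1.0; Cl(120°)/COOH(180°) gauche 0.9; CH3(240°)/Ph(300°) gauche 1.1; CH3(240°)/COOH(180°) gauche 1.1 → 4.1 kcal/mol.
Max at 0° (8.6 kcal/mol), min at 180° (3.9 kcal/mol); barrier = 4.7 kcal/mol.

4.7 kcal/mol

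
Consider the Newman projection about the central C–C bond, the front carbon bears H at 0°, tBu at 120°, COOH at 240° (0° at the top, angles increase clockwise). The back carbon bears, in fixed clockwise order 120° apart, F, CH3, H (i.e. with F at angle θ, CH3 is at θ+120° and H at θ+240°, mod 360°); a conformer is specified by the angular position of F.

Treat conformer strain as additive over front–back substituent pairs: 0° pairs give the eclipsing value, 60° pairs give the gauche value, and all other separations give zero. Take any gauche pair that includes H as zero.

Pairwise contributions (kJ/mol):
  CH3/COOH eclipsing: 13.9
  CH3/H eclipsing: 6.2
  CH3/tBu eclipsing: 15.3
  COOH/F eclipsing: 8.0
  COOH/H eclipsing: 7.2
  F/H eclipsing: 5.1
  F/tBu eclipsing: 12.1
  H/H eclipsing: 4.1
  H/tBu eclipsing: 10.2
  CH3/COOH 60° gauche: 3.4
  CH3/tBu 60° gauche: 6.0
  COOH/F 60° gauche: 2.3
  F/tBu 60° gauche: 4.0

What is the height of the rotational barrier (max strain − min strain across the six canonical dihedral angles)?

21.8 kJ/mol

F at 0° (eclipsed): H(0°)/F(0°) eclipsed 5.1; tBu(120°)/CH3(120°) eclipsed 15.3; COOH(240°)/H(240°) eclipsed 7.2 → 27.6 kJ/mol.
F at 60° (staggered): tBu(120°)/F(60°) gauche 4.0; tBu(120°)/CH3(180°) gauche 6.0; COOH(240°)/CH3(180°) gauche 3.4 → 13.4 kJ/mol.
F at 120° (eclipsed): H(0°)/H(0°) eclipsed 4.1; tBu(120°)/F(120°) eclipsed 12.1; COOH(240°)/CH3(240°) eclipsed 13.9 → 30.1 kJ/mol.
F at 180° (staggered): tBu(120°)/F(180°) gauche 4.0; COOH(240°)/F(180°) gauche 2.3; COOH(240°)/CH3(300°) gauche 3.4 → 9.7 kJ/mol.
F at 240° (eclipsed): H(0°)/CH3(0°) eclipsed 6.2; tBu(120°)/H(120°) eclipsed 10.2; COOH(240°)/F(240°) eclipsed 8.0 → 24.4 kJ/mol.
F at 300° (staggered): tBu(120°)/CH3(60°) gauche 6.0; COOH(240°)/F(300°) gauche 2.3 → 8.3 kJ/mol.
Max at 120° (30.1 kJ/mol), min at 300° (8.3 kJ/mol); barrier = 21.8 kJ/mol.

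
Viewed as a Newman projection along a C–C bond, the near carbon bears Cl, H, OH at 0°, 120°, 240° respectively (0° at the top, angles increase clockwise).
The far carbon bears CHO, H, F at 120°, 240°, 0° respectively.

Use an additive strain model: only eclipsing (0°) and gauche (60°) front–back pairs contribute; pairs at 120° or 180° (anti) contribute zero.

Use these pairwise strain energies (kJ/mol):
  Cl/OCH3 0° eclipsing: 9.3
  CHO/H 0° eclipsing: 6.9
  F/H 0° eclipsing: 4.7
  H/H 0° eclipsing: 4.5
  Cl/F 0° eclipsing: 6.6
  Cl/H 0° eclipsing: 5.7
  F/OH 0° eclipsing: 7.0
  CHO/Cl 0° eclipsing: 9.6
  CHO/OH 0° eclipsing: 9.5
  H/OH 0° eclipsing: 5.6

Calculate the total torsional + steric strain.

19.1 kJ/mol

This conformer (eclipsed): Cl–F eclipsed, H–CHO eclipsed, OH–H eclipsed; 6.6 + 6.9 + 5.6 = 19.1 kJ/mol.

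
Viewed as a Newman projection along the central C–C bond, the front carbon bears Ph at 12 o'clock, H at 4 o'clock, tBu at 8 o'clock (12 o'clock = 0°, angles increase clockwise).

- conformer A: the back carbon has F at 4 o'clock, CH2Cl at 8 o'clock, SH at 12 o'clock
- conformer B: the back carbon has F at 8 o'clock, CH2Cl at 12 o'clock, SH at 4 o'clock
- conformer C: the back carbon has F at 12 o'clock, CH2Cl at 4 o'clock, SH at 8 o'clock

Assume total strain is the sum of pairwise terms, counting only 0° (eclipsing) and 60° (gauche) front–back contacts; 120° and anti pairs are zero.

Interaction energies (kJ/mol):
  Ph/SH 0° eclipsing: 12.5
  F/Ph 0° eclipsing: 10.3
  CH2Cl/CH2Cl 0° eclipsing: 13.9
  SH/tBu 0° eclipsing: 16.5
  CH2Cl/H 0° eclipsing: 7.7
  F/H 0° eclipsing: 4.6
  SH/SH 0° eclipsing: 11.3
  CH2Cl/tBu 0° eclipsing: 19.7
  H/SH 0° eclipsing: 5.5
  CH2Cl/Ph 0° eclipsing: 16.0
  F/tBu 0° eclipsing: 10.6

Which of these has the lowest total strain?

B

A (eclipsed): Ph–SH eclipsed, H–F eclipsed, tBu–CH2Cl eclipsed; 12.5 + 4.6 + 19.7 = 36.8 kJ/mol.
B (eclipsed): Ph–CH2Cl eclipsed, H–SH eclipsed, tBu–F eclipsed; 16.0 + 5.5 + 10.6 = 32.1 kJ/mol.
C (eclipsed): Ph–F eclipsed, H–CH2Cl eclipsed, tBu–SH eclipsed; 10.3 + 7.7 + 16.5 = 34.5 kJ/mol.
B has the lowest total (32.1 kJ/mol).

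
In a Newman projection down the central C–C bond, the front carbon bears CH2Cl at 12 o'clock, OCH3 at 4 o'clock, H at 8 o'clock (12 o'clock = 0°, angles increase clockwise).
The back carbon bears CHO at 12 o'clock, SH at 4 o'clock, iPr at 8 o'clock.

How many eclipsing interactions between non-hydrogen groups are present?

Non-H eclipsing pairs: CH2Cl(0°)/CHO(0°); OCH3(120°)/SH(120°) — 2 interactions.

2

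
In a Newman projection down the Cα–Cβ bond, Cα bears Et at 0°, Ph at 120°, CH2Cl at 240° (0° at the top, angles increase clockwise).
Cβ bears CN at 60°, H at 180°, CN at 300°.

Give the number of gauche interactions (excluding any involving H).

Non-H gauche pairs: Et(0°)/CN(60°); Et(0°)/CN(300°); Ph(120°)/CN(60°); CH2Cl(240°)/CN(300°) — 4 interactions.

4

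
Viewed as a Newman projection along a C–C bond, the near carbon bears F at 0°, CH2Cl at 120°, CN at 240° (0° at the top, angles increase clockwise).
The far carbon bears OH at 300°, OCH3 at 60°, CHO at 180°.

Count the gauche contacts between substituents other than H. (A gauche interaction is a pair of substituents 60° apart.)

6

Non-H gauche pairs: F(0°)/OH(300°); F(0°)/OCH3(60°); CH2Cl(120°)/OCH3(60°); CH2Cl(120°)/CHO(180°); CN(240°)/OH(300°); CN(240°)/CHO(180°) — 6 interactions.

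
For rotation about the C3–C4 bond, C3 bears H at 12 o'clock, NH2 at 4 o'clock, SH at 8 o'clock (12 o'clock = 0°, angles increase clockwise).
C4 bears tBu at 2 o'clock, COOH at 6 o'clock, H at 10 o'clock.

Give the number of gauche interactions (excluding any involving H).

Non-H gauche pairs: NH2(120°)/tBu(60°); NH2(120°)/COOH(180°); SH(240°)/COOH(180°) — 3 interactions.

3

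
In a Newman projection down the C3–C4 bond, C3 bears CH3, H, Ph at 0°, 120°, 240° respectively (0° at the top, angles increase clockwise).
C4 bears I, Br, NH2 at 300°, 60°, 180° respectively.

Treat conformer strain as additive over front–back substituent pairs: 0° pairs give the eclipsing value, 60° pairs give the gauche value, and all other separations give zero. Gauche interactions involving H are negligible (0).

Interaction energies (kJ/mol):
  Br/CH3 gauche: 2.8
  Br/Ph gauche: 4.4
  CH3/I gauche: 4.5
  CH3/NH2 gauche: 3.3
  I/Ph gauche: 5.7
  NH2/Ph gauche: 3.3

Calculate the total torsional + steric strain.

16.3 kJ/mol

This conformer is staggered. CH3 at 0° is gauche with I at 300° (4.5); CH3 at 0° is gauche with Br at 60° (2.8); Ph at 240° is gauche with I at 300° (5.7); Ph at 240° is gauche with NH2 at 180° (3.3). Total 16.3 kJ/mol.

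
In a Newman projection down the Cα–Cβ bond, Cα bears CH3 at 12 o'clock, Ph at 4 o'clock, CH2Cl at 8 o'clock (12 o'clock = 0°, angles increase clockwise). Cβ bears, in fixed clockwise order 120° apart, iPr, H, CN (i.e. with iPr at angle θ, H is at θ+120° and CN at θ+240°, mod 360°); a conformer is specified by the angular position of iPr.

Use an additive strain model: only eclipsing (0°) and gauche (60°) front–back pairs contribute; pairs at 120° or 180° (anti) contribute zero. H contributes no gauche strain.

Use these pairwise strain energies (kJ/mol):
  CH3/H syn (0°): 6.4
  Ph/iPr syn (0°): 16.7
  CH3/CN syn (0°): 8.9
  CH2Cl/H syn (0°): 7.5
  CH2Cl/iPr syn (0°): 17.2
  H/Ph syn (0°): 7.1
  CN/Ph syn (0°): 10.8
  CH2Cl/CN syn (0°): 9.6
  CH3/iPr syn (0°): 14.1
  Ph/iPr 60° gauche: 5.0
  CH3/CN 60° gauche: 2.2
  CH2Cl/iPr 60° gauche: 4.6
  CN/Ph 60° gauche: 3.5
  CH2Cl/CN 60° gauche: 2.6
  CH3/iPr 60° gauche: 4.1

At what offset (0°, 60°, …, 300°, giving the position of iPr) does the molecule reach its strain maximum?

iPr at 0° (eclipsed): CH3–iPr eclipsed, Ph–H eclipsed, CH2Cl–CN eclipsed; 14.1 + 7.1 + 9.6 = 30.8 kJ/mol.
iPr at 60° (staggered): CH3–iPr gauche, CH3–CN gauche, Ph–iPr gauche, CH2Cl–CN gauche; 4.1 + 2.2 + 5.0 + 2.6 = 13.9 kJ/mol.
iPr at 120° (eclipsed): CH3–CN eclipsed, Ph–iPr eclipsed, CH2Cl–H eclipsed; 8.9 + 16.7 + 7.5 = 33.1 kJ/mol.
iPr at 180° (staggered): CH3–CN gauche, Ph–iPr gauche, Ph–CN gauche, CH2Cl–iPr gauche; 2.2 + 5.0 + 3.5 + 4.6 = 15.3 kJ/mol.
iPr at 240° (eclipsed): CH3–H eclipsed, Ph–CN eclipsed, CH2Cl–iPr eclipsed; 6.4 + 10.8 + 17.2 = 34.4 kJ/mol.
iPr at 300° (staggered): CH3–iPr gauche, Ph–CN gauche, CH2Cl–iPr gauche, CH2Cl–CN gauche; 4.1 + 3.5 + 4.6 + 2.6 = 14.8 kJ/mol.
The maximum (34.4 kJ/mol) occurs with iPr at 240°.

240°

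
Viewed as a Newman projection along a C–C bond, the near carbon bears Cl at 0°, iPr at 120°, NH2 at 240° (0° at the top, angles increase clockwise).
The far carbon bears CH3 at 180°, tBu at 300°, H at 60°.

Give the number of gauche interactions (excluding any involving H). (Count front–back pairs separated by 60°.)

4

Non-H gauche pairs: Cl(0°)/tBu(300°); iPr(120°)/CH3(180°); NH2(240°)/CH3(180°); NH2(240°)/tBu(300°) — 4 interactions.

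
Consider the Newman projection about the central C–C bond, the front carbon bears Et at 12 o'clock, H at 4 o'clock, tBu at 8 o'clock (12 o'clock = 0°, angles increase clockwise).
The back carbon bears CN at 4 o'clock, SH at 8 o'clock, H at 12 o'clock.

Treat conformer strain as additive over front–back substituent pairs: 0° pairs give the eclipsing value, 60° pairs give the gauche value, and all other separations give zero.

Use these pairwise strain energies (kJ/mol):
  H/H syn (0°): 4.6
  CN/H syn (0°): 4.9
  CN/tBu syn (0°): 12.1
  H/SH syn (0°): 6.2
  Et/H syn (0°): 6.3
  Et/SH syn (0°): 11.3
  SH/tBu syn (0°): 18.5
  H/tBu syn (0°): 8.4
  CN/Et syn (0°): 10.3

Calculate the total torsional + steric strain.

29.7 kJ/mol

This conformer (eclipsed): Et–H eclipsed, H–CN eclipsed, tBu–SH eclipsed; 6.3 + 4.9 + 18.5 = 29.7 kJ/mol.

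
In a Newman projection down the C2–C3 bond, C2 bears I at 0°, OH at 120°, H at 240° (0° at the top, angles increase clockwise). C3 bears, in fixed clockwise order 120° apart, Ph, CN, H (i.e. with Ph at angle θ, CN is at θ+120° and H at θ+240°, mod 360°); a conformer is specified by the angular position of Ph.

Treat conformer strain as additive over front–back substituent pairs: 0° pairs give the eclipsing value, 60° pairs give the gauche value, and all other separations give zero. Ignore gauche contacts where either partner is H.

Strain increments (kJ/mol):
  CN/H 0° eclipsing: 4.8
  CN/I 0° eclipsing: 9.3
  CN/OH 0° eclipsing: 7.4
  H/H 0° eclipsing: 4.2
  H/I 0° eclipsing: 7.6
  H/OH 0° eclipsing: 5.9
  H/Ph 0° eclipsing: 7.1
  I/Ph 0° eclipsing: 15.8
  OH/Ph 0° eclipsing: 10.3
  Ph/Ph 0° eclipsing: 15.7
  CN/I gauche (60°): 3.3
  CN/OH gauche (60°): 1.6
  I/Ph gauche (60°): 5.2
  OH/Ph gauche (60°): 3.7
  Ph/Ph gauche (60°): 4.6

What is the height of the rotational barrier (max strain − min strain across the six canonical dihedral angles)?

Ph at 0° (eclipsed): I–Ph eclipsed, OH–CN eclipsed, H–H eclipsed; 15.8 + 7.4 + 4.2 = 27.4 kJ/mol.
Ph at 60° (staggered): I–Ph gauche, OH–Ph gauche, OH–CN gauche; 5.2 + 3.7 + 1.6 = 10.5 kJ/mol.
Ph at 120° (eclipsed): I–H eclipsed, OH–Ph eclipsed, H–CN eclipsed; 7.6 + 10.3 + 4.8 = 22.7 kJ/mol.
Ph at 180° (staggered): I–CN gauche, OH–Ph gauche; 3.3 + 3.7 = 7.0 kJ/mol.
Ph at 240° (eclipsed): I–CN eclipsed, OH–H eclipsed, H–Ph eclipsed; 9.3 + 5.9 + 7.1 = 22.3 kJ/mol.
Ph at 300° (staggered): I–Ph gauche, I–CN gauche, OH–CN gauche; 5.2 + 3.3 + 1.6 = 10.1 kJ/mol.
Max at 0° (27.4 kJ/mol), min at 180° (7.0 kJ/mol); barrier = 20.4 kJ/mol.

20.4 kJ/mol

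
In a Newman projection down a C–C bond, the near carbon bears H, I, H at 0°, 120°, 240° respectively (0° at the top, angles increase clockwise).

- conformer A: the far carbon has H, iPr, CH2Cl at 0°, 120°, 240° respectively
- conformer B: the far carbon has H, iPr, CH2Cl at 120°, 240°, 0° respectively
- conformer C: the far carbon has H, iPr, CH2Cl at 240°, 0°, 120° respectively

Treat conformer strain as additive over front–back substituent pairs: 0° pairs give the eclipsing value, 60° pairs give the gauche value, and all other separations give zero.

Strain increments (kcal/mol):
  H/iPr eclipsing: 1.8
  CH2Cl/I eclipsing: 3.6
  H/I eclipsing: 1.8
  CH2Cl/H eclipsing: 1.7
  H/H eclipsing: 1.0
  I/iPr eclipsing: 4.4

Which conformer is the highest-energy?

A (eclipsed): H(0°)/H(0°) eclipsed 1.0; I(120°)/iPr(120°) eclipsed 4.4; H(240°)/CH2Cl(240°) eclipsed 1.7 → 7.1 kcal/mol.
B (eclipsed): H(0°)/CH2Cl(0°) eclipsed 1.7; I(120°)/H(120°) eclipsed 1.8; H(240°)/iPr(240°) eclipsed 1.8 → 5.3 kcal/mol.
C (eclipsed): H(0°)/iPr(0°) eclipsed 1.8; I(120°)/CH2Cl(120°) eclipsed 3.6; H(240°)/H(240°) eclipsed 1.0 → 6.4 kcal/mol.
A has the highest total (7.1 kcal/mol).

A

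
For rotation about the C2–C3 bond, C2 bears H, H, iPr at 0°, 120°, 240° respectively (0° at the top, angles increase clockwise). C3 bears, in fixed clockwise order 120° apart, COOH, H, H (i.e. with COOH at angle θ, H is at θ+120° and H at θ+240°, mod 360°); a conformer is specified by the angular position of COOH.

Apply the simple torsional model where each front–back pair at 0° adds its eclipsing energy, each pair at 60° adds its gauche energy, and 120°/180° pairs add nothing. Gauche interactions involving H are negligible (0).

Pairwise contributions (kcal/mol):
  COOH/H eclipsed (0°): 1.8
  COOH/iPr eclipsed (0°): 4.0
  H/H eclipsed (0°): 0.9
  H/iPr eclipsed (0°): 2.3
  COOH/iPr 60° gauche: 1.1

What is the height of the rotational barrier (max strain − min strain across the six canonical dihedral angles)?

5.8 kcal/mol

COOH at 0° (eclipsed): H(0°)/COOH(0°) eclipsed 1.8; H(120°)/H(120°) eclipsed 0.9; iPr(240°)/H(240°) eclipsed 2.3 → 5.0 kcal/mol.
COOH at 60° (staggered): no non-H gauche contacts → 0.0 kcal/mol.
COOH at 120° (eclipsed): H(0°)/H(0°) eclipsed 0.9; H(120°)/COOH(120°) eclipsed 1.8; iPr(240°)/H(240°) eclipsed 2.3 → 5.0 kcal/mol.
COOH at 180° (staggered): iPr(240°)/COOH(180°) gauche 1.1 → 1.1 kcal/mol.
COOH at 240° (eclipsed): H(0°)/H(0°) eclipsed 0.9; H(120°)/H(120°) eclipsed 0.9; iPr(240°)/COOH(240°) eclipsed 4.0 → 5.8 kcal/mol.
COOH at 300° (staggered): iPr(240°)/COOH(300°) gauche 1.1 → 1.1 kcal/mol.
Max at 240° (5.8 kcal/mol), min at 60° (0.0 kcal/mol); barrier = 5.8 kcal/mol.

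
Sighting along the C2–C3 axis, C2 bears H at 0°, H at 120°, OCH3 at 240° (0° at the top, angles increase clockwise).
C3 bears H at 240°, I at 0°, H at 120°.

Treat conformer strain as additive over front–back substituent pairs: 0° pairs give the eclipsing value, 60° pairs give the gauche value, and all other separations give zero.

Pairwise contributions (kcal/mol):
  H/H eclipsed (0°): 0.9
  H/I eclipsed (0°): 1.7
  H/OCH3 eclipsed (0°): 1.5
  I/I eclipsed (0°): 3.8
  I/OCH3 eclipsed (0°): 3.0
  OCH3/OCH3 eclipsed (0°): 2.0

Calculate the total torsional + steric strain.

4.1 kcal/mol

This conformer (eclipsed): H–I eclipsed, H–H eclipsed, OCH3–H eclipsed; 1.7 + 0.9 + 1.5 = 4.1 kcal/mol.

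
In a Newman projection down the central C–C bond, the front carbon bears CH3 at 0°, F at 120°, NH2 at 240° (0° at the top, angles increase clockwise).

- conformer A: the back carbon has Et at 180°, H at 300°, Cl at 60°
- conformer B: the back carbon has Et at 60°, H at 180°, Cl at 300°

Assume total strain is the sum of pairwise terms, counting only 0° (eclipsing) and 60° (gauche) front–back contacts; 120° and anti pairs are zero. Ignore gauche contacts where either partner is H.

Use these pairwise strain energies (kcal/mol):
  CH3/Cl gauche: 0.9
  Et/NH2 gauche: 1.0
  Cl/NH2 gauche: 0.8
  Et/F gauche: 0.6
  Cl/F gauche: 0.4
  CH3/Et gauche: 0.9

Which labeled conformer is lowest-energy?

A

A (staggered): CH3–Cl gauche, F–Et gauche, F–Cl gauche, NH2–Et gauche; 0.9 + 0.6 + 0.4 + 1.0 = 2.9 kcal/mol.
B (staggered): CH3–Et gauche, CH3–Cl gauche, F–Et gauche, NH2–Cl gauche; 0.9 + 0.9 + 0.6 + 0.8 = 3.2 kcal/mol.
A has the lowest total (2.9 kcal/mol).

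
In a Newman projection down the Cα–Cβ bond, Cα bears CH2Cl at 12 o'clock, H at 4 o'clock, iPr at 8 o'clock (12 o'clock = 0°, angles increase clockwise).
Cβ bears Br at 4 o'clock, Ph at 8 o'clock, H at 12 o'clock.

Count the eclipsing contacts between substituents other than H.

1

Non-H eclipsing pairs: iPr(240°)/Ph(240°) — 1 interaction.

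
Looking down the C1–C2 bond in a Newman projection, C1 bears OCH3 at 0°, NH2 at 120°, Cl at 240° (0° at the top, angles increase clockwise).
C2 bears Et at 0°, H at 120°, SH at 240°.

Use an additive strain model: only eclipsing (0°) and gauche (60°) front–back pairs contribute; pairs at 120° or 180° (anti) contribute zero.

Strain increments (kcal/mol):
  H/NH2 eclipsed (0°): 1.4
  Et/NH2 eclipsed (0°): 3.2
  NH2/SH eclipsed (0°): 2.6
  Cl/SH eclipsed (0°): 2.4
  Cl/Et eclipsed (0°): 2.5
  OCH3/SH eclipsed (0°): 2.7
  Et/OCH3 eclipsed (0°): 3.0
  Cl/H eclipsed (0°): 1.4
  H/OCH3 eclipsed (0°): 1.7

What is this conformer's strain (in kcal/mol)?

6.8 kcal/mol

This conformer is eclipsed. OCH3 at 0° is eclipsed with Et at 0° (3.0); NH2 at 120° is eclipsed with H at 120° (1.4); Cl at 240° is eclipsed with SH at 240° (2.4). Total 6.8 kcal/mol.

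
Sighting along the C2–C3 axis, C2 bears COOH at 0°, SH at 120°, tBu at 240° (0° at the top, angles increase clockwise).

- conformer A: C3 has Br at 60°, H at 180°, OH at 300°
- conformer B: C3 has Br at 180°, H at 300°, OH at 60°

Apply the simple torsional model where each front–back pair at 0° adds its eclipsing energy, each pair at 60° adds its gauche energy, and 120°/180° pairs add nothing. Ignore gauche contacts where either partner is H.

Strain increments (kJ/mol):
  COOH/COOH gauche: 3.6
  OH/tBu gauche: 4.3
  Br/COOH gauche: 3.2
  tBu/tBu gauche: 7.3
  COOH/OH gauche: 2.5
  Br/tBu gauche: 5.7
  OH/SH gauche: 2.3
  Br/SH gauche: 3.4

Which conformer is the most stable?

A (staggered): COOH(0°)/Br(60°) gauche 3.2; COOH(0°)/OH(300°) gauche 2.5; SH(120°)/Br(60°) gauche 3.4; tBu(240°)/OH(300°) gauche 4.3 → 13.4 kJ/mol.
B (staggered): COOH(0°)/OH(60°) gauche 2.5; SH(120°)/Br(180°) gauche 3.4; SH(120°)/OH(60°) gauche 2.3; tBu(240°)/Br(180°) gauche 5.7 → 13.9 kJ/mol.
A has the lowest total (13.4 kJ/mol).

A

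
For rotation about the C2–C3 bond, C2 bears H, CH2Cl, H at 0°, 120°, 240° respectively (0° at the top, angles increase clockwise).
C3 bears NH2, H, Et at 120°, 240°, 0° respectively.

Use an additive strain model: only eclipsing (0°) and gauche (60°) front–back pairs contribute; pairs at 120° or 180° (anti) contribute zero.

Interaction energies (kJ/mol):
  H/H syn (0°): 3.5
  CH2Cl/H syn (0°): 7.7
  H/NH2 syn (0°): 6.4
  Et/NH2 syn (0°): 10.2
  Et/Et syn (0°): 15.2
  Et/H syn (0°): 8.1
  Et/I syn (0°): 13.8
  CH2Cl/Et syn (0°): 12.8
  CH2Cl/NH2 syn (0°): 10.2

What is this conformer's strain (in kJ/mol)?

This conformer is eclipsed. H at 0° is eclipsed with Et at 0° (8.1); CH2Cl at 120° is eclipsed with NH2 at 120° (10.2); H at 240° is eclipsed with H at 240° (3.5). Total 21.8 kJ/mol.

21.8 kJ/mol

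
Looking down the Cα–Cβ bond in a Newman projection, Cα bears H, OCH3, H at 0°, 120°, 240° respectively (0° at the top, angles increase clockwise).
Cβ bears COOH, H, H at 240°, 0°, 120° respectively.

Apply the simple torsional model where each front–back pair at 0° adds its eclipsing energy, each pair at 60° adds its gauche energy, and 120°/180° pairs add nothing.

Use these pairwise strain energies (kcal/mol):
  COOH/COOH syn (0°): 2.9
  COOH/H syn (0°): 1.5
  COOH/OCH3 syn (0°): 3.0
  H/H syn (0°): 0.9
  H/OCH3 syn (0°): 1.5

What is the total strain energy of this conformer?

3.9 kcal/mol

This conformer is eclipsed. H at 0° is eclipsed with H at 0° (0.9); OCH3 at 120° is eclipsed with H at 120° (1.5); H at 240° is eclipsed with COOH at 240° (1.5). Total 3.9 kcal/mol.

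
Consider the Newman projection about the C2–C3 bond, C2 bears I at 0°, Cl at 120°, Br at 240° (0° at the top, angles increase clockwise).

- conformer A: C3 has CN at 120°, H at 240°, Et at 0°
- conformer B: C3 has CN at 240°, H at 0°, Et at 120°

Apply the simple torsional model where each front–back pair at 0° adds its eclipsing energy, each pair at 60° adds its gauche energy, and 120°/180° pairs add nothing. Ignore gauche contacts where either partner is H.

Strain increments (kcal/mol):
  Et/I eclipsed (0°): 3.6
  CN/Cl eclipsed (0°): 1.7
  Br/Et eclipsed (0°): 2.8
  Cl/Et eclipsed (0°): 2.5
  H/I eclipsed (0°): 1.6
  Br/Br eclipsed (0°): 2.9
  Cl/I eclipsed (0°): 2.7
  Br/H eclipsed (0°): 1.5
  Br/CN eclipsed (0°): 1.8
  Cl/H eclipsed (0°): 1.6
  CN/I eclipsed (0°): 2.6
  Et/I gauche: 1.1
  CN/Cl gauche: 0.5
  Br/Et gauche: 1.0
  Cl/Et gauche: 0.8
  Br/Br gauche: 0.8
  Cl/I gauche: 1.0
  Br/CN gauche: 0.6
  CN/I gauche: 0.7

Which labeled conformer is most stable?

A (eclipsed): I(0°)/Et(0°) eclipsed 3.6; Cl(120°)/CN(120°) eclipsed 1.7; Br(240°)/H(240°) eclipsed 1.5 → 6.8 kcal/mol.
B (eclipsed): I(0°)/H(0°) eclipsed 1.6; Cl(120°)/Et(120°) eclipsed 2.5; Br(240°)/CN(240°) eclipsed 1.8 → 5.9 kcal/mol.
B has the lowest total (5.9 kcal/mol).

B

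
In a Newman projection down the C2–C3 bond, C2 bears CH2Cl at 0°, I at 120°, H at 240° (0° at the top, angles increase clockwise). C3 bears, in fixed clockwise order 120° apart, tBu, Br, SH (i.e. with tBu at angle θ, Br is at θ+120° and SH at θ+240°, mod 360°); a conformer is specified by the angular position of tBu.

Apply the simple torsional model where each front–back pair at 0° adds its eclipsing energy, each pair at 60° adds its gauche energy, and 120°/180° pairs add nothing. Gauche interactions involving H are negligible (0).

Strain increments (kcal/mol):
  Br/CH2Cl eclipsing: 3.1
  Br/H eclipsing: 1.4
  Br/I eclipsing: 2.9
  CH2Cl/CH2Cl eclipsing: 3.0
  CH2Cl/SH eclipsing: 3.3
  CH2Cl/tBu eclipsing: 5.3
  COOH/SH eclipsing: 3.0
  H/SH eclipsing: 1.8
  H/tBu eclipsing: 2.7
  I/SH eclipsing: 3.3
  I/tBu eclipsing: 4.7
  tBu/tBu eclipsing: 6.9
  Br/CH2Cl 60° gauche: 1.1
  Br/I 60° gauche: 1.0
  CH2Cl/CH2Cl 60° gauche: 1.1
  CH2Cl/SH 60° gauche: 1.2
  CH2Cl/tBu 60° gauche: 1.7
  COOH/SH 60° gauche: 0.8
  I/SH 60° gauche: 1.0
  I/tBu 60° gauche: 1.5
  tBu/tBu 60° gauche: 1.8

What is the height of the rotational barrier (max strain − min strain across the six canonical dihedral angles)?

tBu at 0° (eclipsed): CH2Cl–tBu eclipsed, I–Br eclipsed, H–SH eclipsed; 5.3 + 2.9 + 1.8 = 10.0 kcal/mol.
tBu at 60° (staggered): CH2Cl–tBu gauche, CH2Cl–SH gauche, I–tBu gauche, I–Br gauche; 1.7 + 1.2 + 1.5 + 1.0 = 5.4 kcal/mol.
tBu at 120° (eclipsed): CH2Cl–SH eclipsed, I–tBu eclipsed, H–Br eclipsed; 3.3 + 4.7 + 1.4 = 9.4 kcal/mol.
tBu at 180° (staggered): CH2Cl–Br gauche, CH2Cl–SH gauche, I–tBu gauche, I–SH gauche; 1.1 + 1.2 + 1.5 + 1.0 = 4.8 kcal/mol.
tBu at 240° (eclipsed): CH2Cl–Br eclipsed, I–SH eclipsed, H–tBu eclipsed; 3.1 + 3.3 + 2.7 = 9.1 kcal/mol.
tBu at 300° (staggered): CH2Cl–tBu gauche, CH2Cl–Br gauche, I–Br gauche, I–SH gauche; 1.7 + 1.1 + 1.0 + 1.0 = 4.8 kcal/mol.
Max at 0° (10.0 kcal/mol), min at 180° (4.8 kcal/mol); barrier = 5.2 kcal/mol.

5.2 kcal/mol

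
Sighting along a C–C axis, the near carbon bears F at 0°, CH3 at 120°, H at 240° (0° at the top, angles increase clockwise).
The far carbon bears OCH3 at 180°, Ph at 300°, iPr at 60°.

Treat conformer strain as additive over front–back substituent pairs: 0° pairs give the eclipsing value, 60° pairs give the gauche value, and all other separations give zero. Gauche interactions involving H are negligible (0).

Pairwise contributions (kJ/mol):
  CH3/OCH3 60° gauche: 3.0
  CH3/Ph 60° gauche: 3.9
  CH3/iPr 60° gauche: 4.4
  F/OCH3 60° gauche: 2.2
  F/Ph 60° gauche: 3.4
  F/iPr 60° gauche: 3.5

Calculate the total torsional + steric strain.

This conformer (staggered): F(0°)/Ph(300°) gauche 3.4; F(0°)/iPr(60°) gauche 3.5; CH3(120°)/OCH3(180°) gauche 3.0; CH3(120°)/iPr(60°) gauche 4.4 → 14.3 kJ/mol.

14.3 kJ/mol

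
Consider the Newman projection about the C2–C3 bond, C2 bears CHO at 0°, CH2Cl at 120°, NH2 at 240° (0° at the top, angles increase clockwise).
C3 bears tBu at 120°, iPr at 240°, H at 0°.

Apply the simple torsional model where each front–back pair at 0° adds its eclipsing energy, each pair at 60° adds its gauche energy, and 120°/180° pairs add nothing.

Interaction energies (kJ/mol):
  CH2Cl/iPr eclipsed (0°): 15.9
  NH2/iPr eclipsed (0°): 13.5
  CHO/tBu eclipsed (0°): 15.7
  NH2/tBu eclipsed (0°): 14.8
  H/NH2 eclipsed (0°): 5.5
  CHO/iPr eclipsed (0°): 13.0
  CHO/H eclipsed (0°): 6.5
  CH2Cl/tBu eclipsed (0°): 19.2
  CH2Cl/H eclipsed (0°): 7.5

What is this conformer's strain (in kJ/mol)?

This conformer is eclipsed. CHO at 0° is eclipsed with H at 0° (6.5); CH2Cl at 120° is eclipsed with tBu at 120° (19.2); NH2 at 240° is eclipsed with iPr at 240° (13.5). Total 39.2 kJ/mol.

39.2 kJ/mol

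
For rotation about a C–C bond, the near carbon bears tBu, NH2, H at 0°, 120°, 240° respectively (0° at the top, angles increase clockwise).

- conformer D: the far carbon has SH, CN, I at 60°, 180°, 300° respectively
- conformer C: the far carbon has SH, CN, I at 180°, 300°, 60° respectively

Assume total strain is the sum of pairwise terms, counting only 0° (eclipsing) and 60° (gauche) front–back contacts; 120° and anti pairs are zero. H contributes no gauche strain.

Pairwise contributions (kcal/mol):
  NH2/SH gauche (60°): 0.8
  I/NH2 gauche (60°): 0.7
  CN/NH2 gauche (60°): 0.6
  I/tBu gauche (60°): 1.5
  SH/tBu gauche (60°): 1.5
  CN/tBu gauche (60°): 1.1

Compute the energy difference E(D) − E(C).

+0.3 kcal/mol

D is staggered. tBu at 0° is gauche with SH at 60° (1.5); tBu at 0° is gauche with I at 300° (1.5); NH2 at 120° is gauche with SH at 60° (0.8); NH2 at 120° is gauche with CN at 180° (0.6). Total 4.4 kcal/mol.
C is staggered. tBu at 0° is gauche with CN at 300° (1.1); tBu at 0° is gauche with I at 60° (1.5); NH2 at 120° is gauche with SH at 180° (0.8); NH2 at 120° is gauche with I at 60° (0.7). Total 4.1 kcal/mol.
E(D) − E(C) = 4.4 − 4.1 = +0.3 kcal/mol.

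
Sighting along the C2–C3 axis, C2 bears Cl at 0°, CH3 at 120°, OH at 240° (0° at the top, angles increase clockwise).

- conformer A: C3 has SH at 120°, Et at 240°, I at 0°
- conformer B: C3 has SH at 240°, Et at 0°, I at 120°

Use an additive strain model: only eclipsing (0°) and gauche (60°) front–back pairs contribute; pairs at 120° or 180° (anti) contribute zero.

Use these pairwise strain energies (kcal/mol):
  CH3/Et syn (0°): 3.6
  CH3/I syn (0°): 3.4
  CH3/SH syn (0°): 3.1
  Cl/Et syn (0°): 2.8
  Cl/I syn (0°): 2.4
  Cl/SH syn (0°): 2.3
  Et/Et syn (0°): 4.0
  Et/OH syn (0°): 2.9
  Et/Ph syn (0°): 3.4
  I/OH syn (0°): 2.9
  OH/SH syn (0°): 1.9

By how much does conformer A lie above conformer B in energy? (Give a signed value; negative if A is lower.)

A (eclipsed): Cl(0°)/I(0°) eclipsed 2.4; CH3(120°)/SH(120°) eclipsed 3.1; OH(240°)/Et(240°) eclipsed 2.9 → 8.4 kcal/mol.
B (eclipsed): Cl(0°)/Et(0°) eclipsed 2.8; CH3(120°)/I(120°) eclipsed 3.4; OH(240°)/SH(240°) eclipsed 1.9 → 8.1 kcal/mol.
E(A) − E(B) = 8.4 − 8.1 = +0.3 kcal/mol.

+0.3 kcal/mol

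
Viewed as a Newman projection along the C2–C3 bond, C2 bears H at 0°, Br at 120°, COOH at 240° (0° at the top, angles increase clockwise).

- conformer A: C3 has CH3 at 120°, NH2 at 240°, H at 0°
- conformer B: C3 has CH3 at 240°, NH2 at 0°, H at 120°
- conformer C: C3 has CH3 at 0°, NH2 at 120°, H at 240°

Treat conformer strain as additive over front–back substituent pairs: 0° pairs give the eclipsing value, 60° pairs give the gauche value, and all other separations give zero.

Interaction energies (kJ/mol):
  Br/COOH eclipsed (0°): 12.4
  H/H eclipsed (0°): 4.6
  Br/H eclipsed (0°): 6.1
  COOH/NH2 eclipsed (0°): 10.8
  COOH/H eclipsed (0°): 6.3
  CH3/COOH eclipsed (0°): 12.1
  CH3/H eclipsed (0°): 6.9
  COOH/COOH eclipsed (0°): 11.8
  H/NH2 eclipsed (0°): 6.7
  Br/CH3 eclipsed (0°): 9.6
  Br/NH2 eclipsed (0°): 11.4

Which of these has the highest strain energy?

A (eclipsed): H(0°)/H(0°) eclipsed 4.6; Br(120°)/CH3(120°) eclipsed 9.6; COOH(240°)/NH2(240°) eclipsed 10.8 → 25.0 kJ/mol.
B (eclipsed): H(0°)/NH2(0°) eclipsed 6.7; Br(120°)/H(120°) eclipsed 6.1; COOH(240°)/CH3(240°) eclipsed 12.1 → 24.9 kJ/mol.
C (eclipsed): H(0°)/CH3(0°) eclipsed 6.9; Br(120°)/NH2(120°) eclipsed 11.4; COOH(240°)/H(240°) eclipsed 6.3 → 24.6 kJ/mol.
A has the highest total (25.0 kJ/mol).

A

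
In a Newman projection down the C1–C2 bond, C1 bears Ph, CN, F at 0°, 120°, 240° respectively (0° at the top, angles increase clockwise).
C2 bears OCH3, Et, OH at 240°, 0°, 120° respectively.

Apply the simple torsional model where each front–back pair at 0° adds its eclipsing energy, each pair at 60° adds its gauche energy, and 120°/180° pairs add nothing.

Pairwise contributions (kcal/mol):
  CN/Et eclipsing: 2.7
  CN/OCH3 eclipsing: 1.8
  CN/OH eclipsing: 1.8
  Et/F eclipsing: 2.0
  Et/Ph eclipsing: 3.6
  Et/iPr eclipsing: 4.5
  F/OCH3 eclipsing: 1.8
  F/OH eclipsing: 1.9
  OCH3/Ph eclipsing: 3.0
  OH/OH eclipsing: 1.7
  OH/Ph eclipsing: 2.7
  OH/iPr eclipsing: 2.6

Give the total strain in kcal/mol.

This conformer (eclipsed): Ph(0°)/Et(0°) eclipsed 3.6; CN(120°)/OH(120°) eclipsed 1.8; F(240°)/OCH3(240°) eclipsed 1.8 → 7.2 kcal/mol.

7.2 kcal/mol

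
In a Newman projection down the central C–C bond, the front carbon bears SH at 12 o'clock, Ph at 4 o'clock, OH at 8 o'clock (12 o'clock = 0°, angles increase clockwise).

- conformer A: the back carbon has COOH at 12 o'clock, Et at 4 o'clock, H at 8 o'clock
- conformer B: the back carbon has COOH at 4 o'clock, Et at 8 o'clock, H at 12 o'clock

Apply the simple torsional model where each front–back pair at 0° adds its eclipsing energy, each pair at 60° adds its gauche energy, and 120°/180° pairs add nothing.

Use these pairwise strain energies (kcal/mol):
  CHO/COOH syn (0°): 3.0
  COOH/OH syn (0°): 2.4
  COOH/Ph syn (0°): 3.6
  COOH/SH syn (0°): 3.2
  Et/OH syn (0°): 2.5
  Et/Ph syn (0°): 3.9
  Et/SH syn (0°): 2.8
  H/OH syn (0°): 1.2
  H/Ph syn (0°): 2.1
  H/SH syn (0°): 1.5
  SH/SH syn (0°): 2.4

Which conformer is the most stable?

B

A (eclipsed): SH–COOH eclipsed, Ph–Et eclipsed, OH–H eclipsed; 3.2 + 3.9 + 1.2 = 8.3 kcal/mol.
B (eclipsed): SH–H eclipsed, Ph–COOH eclipsed, OH–Et eclipsed; 1.5 + 3.6 + 2.5 = 7.6 kcal/mol.
B has the lowest total (7.6 kcal/mol).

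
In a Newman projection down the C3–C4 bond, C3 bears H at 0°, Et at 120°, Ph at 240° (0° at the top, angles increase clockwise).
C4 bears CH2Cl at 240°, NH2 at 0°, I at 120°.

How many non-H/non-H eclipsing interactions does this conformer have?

2

Non-H eclipsing pairs: Et(120°)/I(120°); Ph(240°)/CH2Cl(240°) — 2 interactions.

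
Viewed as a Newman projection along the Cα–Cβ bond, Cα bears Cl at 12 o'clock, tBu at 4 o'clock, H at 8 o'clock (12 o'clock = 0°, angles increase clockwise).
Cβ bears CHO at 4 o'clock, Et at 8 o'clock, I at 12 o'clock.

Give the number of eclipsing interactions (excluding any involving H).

Non-H eclipsing pairs: Cl(0°)/I(0°); tBu(120°)/CHO(120°) — 2 interactions.

2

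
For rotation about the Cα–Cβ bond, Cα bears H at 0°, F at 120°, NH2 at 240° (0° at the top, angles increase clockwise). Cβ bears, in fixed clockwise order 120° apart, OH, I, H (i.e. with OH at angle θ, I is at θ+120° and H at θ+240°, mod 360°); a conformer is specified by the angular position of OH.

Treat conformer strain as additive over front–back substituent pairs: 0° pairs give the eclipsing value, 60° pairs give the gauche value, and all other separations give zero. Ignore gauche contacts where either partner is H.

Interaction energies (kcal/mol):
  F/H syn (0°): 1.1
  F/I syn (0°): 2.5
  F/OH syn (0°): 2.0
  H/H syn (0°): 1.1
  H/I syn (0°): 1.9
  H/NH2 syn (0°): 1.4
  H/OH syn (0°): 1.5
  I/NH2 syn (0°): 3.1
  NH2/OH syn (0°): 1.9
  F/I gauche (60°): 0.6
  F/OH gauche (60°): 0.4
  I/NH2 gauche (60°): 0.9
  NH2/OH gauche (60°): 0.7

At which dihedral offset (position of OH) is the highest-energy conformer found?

120°

OH at 0° (eclipsed): H(0°)/OH(0°) eclipsed 1.5; F(120°)/I(120°) eclipsed 2.5; NH2(240°)/H(240°) eclipsed 1.4 → 5.4 kcal/mol.
OH at 60° (staggered): F(120°)/OH(60°) gauche 0.4; F(120°)/I(180°) gauche 0.6; NH2(240°)/I(180°) gauche 0.9 → 1.9 kcal/mol.
OH at 120° (eclipsed): H(0°)/H(0°) eclipsed 1.1; F(120°)/OH(120°) eclipsed 2.0; NH2(240°)/I(240°) eclipsed 3.1 → 6.2 kcal/mol.
OH at 180° (staggered): F(120°)/OH(180°) gauche 0.4; NH2(240°)/OH(180°) gauche 0.7; NH2(240°)/I(300°) gauche 0.9 → 2.0 kcal/mol.
OH at 240° (eclipsed): H(0°)/I(0°) eclipsed 1.9; F(120°)/H(120°) eclipsed 1.1; NH2(240°)/OH(240°) eclipsed 1.9 → 4.9 kcal/mol.
OH at 300° (staggered): F(120°)/I(60°) gauche 0.6; NH2(240°)/OH(300°) gauche 0.7 → 1.3 kcal/mol.
The maximum (6.2 kcal/mol) occurs with OH at 120°.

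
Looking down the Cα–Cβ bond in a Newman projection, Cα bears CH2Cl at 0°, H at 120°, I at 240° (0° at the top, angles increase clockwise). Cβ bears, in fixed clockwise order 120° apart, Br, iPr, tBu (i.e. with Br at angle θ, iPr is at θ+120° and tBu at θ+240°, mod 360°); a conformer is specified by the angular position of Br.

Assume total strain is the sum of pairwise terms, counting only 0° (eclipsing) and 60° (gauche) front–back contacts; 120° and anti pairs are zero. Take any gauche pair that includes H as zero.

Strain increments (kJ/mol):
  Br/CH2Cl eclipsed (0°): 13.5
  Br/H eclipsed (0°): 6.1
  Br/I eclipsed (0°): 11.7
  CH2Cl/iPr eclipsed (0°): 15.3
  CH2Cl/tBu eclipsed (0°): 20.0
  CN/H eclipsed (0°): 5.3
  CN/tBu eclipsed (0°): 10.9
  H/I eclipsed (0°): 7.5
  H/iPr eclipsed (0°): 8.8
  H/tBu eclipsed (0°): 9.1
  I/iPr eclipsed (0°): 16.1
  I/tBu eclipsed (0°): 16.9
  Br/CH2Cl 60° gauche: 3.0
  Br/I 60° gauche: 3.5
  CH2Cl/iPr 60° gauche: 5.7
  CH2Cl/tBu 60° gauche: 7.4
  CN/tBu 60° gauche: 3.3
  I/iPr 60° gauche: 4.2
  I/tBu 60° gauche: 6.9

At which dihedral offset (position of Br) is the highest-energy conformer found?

Br at 0° (eclipsed): CH2Cl(0°)/Br(0°) eclipsed 13.5; H(120°)/iPr(120°) eclipsed 8.8; I(240°)/tBu(240°) eclipsed 16.9 → 39.2 kJ/mol.
Br at 60° (staggered): CH2Cl(0°)/Br(60°) gauche 3.0; CH2Cl(0°)/tBu(300°) gauche 7.4; I(240°)/iPr(180°) gauche 4.2; I(240°)/tBu(300°) gauche 6.9 → 21.5 kJ/mol.
Br at 120° (eclipsed): CH2Cl(0°)/tBu(0°) eclipsed 20.0; H(120°)/Br(120°) eclipsed 6.1; I(240°)/iPr(240°) eclipsed 16.1 → 42.2 kJ/mol.
Br at 180° (staggered): CH2Cl(0°)/iPr(300°) gauche 5.7; CH2Cl(0°)/tBu(60°) gauche 7.4; I(240°)/Br(180°) gauche 3.5; I(240°)/iPr(300°) gauche 4.2 → 20.8 kJ/mol.
Br at 240° (eclipsed): CH2Cl(0°)/iPr(0°) eclipsed 15.3; H(120°)/tBu(120°) eclipsed 9.1; I(240°)/Br(240°) eclipsed 11.7 → 36.1 kJ/mol.
Br at 300° (staggered): CH2Cl(0°)/Br(300°) gauche 3.0; CH2Cl(0°)/iPr(60°) gauche 5.7; I(240°)/Br(300°) gauche 3.5; I(240°)/tBu(180°) gauche 6.9 → 19.1 kJ/mol.
The maximum (42.2 kJ/mol) occurs with Br at 120°.

120°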